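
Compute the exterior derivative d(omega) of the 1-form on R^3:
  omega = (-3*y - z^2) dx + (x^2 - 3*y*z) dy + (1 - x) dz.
d(omega) = (2*x + 3) dx ∧ dy + (2*z - 1) dx ∧ dz + (3*y) dy ∧ dz

For a 1-form omega = sum_i f_i dx_i, the exterior derivative is
  d(omega) = sum_{i < j} (∂f_j/∂x_i - ∂f_i/∂x_j) dx_i ∧ dx_j.
  coefficient of dx ∧ dy: ∂f_2/∂x - ∂f_1/∂y = ∂(x^2 - 3*y*z)/∂x - ∂(-3*y - z^2)/∂y = 2*x + 3
  coefficient of dx ∧ dz: ∂f_3/∂x - ∂f_1/∂z = ∂(1 - x)/∂x - ∂(-3*y - z^2)/∂z = 2*z - 1
  coefficient of dy ∧ dz: ∂f_3/∂y - ∂f_2/∂z = ∂(1 - x)/∂y - ∂(x^2 - 3*y*z)/∂z = 3*y
Assembling: d(omega) = (2*x + 3) dx ∧ dy + (2*z - 1) dx ∧ dz + (3*y) dy ∧ dz.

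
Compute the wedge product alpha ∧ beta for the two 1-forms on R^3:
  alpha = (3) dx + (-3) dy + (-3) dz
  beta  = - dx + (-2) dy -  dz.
alpha ∧ beta = (-9) dx ∧ dy + (-6) dx ∧ dz + (-3) dy ∧ dz

Distribute the wedge, using dx_i ∧ dx_j = -dx_j ∧ dx_i and dx_i ∧ dx_i = 0. For each pair (i, j) with i < j, the coefficient of dx_i ∧ dx_j in alpha ∧ beta is (alpha_i * beta_j - alpha_j * beta_i). Collecting: alpha ∧ beta = (-9) dx ∧ dy + (-6) dx ∧ dz + (-3) dy ∧ dz.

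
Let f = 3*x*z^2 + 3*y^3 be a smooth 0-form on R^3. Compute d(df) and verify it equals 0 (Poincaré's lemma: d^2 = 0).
d(df) = 0

Step 1: df = sum_i (∂f/∂x_i) dx_i = (3*z^2) dx + (9*y^2) dy + (6*x*z) dz.
Step 2: Apply d again. Using the 1-form formula, the coefficient of dx ∧ dy in d(df) is ∂^2 f/∂x ∂y - ∂^2 f/∂y ∂x = (0) - (0) = 0 (equality of mixed partials for smooth f).
Similarly for dx ∧ dz and dy ∧ dz — all coefficients vanish. So d(df) = 0.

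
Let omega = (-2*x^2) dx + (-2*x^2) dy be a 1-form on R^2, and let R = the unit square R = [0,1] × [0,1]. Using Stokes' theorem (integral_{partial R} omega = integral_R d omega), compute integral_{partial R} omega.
integral_(partial R) omega = -2

Stokes: integral_partial_R omega = integral_R d omega with d omega = (∂Q/∂x - ∂P/∂y) dx ∧ dy.
  ∂Q/∂x = -4*x
  ∂P/∂y = 0
  integrand = ∂Q/∂x - ∂P/∂y = -4*x.
Integrating over R: integral_0^1 integral_0^1 (-4*x) dx dy = -2.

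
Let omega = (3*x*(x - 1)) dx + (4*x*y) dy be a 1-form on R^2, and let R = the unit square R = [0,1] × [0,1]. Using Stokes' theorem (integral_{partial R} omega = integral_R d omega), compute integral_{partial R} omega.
integral_(partial R) omega = 2

Stokes: integral_partial_R omega = integral_R d omega with d omega = (∂Q/∂x - ∂P/∂y) dx ∧ dy.
  ∂Q/∂x = 4*y
  ∂P/∂y = 0
  integrand = ∂Q/∂x - ∂P/∂y = 4*y.
Integrating over R: integral_0^1 integral_0^1 (4*y) dx dy = 2.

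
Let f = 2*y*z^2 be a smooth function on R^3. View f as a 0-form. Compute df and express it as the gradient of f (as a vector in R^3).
df = (0) dx + (2*z^2) dy + (4*y*z) dz; grad f = (0, 2*z^2, 4*y*z)

For a 0-form f, d f = (∂f/∂x) dx + (∂f/∂y) dy + (∂f/∂z) dz. The components of the vector representation are exactly the entries of grad f in Cartesian coordinates:
  ∂f/∂x = 0
  ∂f/∂y = 2*z^2
  ∂f/∂z = 4*y*z.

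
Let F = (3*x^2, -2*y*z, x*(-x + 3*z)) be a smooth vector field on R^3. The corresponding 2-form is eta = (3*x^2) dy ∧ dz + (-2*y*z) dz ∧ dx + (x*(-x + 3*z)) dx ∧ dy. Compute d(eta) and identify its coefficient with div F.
d(eta) = (9*x - 2*z) dx ∧ dy ∧ dz; div F = 9*x - 2*z

For a 2-form in R^3 of the form above, applying d gives a 3-form with coefficient ∂P/∂x + ∂Q/∂y + ∂R/∂z:
  ∂P/∂x = 6*x
  ∂Q/∂y = -2*z
  ∂R/∂z = 3*x
Sum = 9*x - 2*z, which is exactly div F.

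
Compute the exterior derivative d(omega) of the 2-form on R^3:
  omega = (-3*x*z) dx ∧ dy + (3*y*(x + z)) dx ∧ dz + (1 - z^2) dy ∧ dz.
d(omega) = (-6*x - 3*z) dx ∧ dy ∧ dz

For a 2-form omega = sum_{i<j} g_{ij} dx_i ∧ dx_j, the exterior derivative is
  d(omega) = sum_{i<j} d(g_{ij}) ∧ dx_i ∧ dx_j = sum_{i<j, k} (∂g_{ij}/∂x_k) dx_k ∧ dx_i ∧ dx_j.
Expand each term, using dx_k ∧ dx_i ∧ dx_j = sgn(permutation) dx_{(a)} ∧ dx_{(b)} ∧ dx_{(c)} with (a < b < c) sorted:
  d(-3*x*z) includes (∂/∂z)(-3*x*z) dz = (-3*x) dz, which multiplied by dx ∧ dy gives (-3*x) dx ∧ dy ∧ dz
  d(3*y*(x + z)) includes (∂/∂y)(3*y*(x + z)) dy = (3*x + 3*z) dy, which multiplied by dx ∧ dz gives (-3*x - 3*z) dx ∧ dy ∧ dz
Collecting like 3-forms: d(omega) = (-6*x - 3*z) dx ∧ dy ∧ dz.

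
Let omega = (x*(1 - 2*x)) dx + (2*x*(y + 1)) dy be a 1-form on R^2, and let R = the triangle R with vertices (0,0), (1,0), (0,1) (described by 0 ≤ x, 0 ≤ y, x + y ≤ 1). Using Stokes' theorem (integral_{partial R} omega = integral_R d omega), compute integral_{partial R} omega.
integral_(partial R) omega = 4/3

Stokes: integral_partial_R omega = integral_R d omega with d omega = (∂Q/∂x - ∂P/∂y) dx ∧ dy.
  ∂Q/∂x = 2*y + 2
  ∂P/∂y = 0
  integrand = ∂Q/∂x - ∂P/∂y = 2*y + 2.
Integrating over R: integral_0^1 integral_0^{1-x} (2*y + 2) dy dx = 4/3.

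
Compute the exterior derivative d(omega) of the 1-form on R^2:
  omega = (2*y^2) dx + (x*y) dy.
d(omega) = (-3*y) dx ∧ dy

For a 1-form omega = sum_i f_i dx_i, the exterior derivative is
  d(omega) = sum_{i < j} (∂f_j/∂x_i - ∂f_i/∂x_j) dx_i ∧ dx_j.
  coefficient of dx ∧ dy: ∂f_2/∂x - ∂f_1/∂y = ∂(x*y)/∂x - ∂(2*y^2)/∂y = -3*y
Assembling: d(omega) = (-3*y) dx ∧ dy.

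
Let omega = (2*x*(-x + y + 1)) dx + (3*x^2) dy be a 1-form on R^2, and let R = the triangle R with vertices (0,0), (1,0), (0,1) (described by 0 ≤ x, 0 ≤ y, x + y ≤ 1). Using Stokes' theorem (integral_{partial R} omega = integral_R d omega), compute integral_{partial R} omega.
integral_(partial R) omega = 2/3

Stokes: integral_partial_R omega = integral_R d omega with d omega = (∂Q/∂x - ∂P/∂y) dx ∧ dy.
  ∂Q/∂x = 6*x
  ∂P/∂y = 2*x
  integrand = ∂Q/∂x - ∂P/∂y = 4*x.
Integrating over R: integral_0^1 integral_0^{1-x} (4*x) dy dx = 2/3.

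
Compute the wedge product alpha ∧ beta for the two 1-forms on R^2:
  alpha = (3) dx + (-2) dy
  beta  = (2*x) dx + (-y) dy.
alpha ∧ beta = (4*x - 3*y) dx ∧ dy

Distribute the wedge, using dx_i ∧ dx_j = -dx_j ∧ dx_i and dx_i ∧ dx_i = 0. For each pair (i, j) with i < j, the coefficient of dx_i ∧ dx_j in alpha ∧ beta is (alpha_i * beta_j - alpha_j * beta_i). Collecting: alpha ∧ beta = (4*x - 3*y) dx ∧ dy.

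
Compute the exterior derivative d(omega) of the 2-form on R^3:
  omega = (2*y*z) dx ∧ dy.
d(omega) = (2*y) dx ∧ dy ∧ dz

For a 2-form omega = sum_{i<j} g_{ij} dx_i ∧ dx_j, the exterior derivative is
  d(omega) = sum_{i<j} d(g_{ij}) ∧ dx_i ∧ dx_j = sum_{i<j, k} (∂g_{ij}/∂x_k) dx_k ∧ dx_i ∧ dx_j.
Expand each term, using dx_k ∧ dx_i ∧ dx_j = sgn(permutation) dx_{(a)} ∧ dx_{(b)} ∧ dx_{(c)} with (a < b < c) sorted:
  d(2*y*z) includes (∂/∂z)(2*y*z) dz = (2*y) dz, which multiplied by dx ∧ dy gives (2*y) dx ∧ dy ∧ dz
Collecting like 3-forms: d(omega) = (2*y) dx ∧ dy ∧ dz.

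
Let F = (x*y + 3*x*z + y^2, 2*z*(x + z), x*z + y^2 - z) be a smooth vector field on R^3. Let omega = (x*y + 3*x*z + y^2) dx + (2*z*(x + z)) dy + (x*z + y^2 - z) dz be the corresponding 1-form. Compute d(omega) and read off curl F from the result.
d(omega) = (-2*x + 2*y - 4*z) dy ∧ dz + (3*x - z) dz ∧ dx + (-x - 2*y + 2*z) dx ∧ dy; curl F = (-2*x + 2*y - 4*z, 3*x - z, -x - 2*y + 2*z)

d omega = sum_{i<j} (∂f_j/∂x_i - ∂f_i/∂x_j) dx_i ∧ dx_j. Under the identification (dy ∧ dz, dz ∧ dx, dx ∧ dy) ↔ (e_x, e_y, e_z), the coefficients are exactly the components of curl F. Compute:
  ∂R/∂y - ∂Q/∂z = (2*y) - (2*x + 4*z) = -2*x + 2*y - 4*z
  ∂P/∂z - ∂R/∂x = (3*x) - (z) = 3*x - z
  ∂Q/∂x - ∂P/∂y = (2*z) - (x + 2*y) = -x - 2*y + 2*z.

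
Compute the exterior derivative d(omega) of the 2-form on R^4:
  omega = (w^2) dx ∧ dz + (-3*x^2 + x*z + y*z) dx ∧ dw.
d(omega) = (2*w - x - y) dx ∧ dz ∧ dw + (-z) dx ∧ dy ∧ dw

For a 2-form omega = sum_{i<j} g_{ij} dx_i ∧ dx_j, the exterior derivative is
  d(omega) = sum_{i<j} d(g_{ij}) ∧ dx_i ∧ dx_j = sum_{i<j, k} (∂g_{ij}/∂x_k) dx_k ∧ dx_i ∧ dx_j.
Expand each term, using dx_k ∧ dx_i ∧ dx_j = sgn(permutation) dx_{(a)} ∧ dx_{(b)} ∧ dx_{(c)} with (a < b < c) sorted:
  d(w^2) includes (∂/∂w)(w^2) dw = (2*w) dw, which multiplied by dx ∧ dz gives (2*w) dx ∧ dz ∧ dw
  d(-3*x^2 + x*z + y*z) includes (∂/∂y)(-3*x^2 + x*z + y*z) dy = (z) dy, which multiplied by dx ∧ dw gives (-z) dx ∧ dy ∧ dw
  d(-3*x^2 + x*z + y*z) includes (∂/∂z)(-3*x^2 + x*z + y*z) dz = (x + y) dz, which multiplied by dx ∧ dw gives (-x - y) dx ∧ dz ∧ dw
Collecting like 3-forms: d(omega) = (2*w - x - y) dx ∧ dz ∧ dw + (-z) dx ∧ dy ∧ dw.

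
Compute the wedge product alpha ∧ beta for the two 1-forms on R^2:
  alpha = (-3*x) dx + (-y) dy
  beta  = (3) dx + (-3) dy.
alpha ∧ beta = (9*x + 3*y) dx ∧ dy

Distribute the wedge, using dx_i ∧ dx_j = -dx_j ∧ dx_i and dx_i ∧ dx_i = 0. For each pair (i, j) with i < j, the coefficient of dx_i ∧ dx_j in alpha ∧ beta is (alpha_i * beta_j - alpha_j * beta_i). Collecting: alpha ∧ beta = (9*x + 3*y) dx ∧ dy.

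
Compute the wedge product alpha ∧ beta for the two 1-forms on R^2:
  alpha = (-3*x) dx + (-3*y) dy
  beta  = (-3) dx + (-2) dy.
alpha ∧ beta = (6*x - 9*y) dx ∧ dy

Distribute the wedge, using dx_i ∧ dx_j = -dx_j ∧ dx_i and dx_i ∧ dx_i = 0. For each pair (i, j) with i < j, the coefficient of dx_i ∧ dx_j in alpha ∧ beta is (alpha_i * beta_j - alpha_j * beta_i). Collecting: alpha ∧ beta = (6*x - 9*y) dx ∧ dy.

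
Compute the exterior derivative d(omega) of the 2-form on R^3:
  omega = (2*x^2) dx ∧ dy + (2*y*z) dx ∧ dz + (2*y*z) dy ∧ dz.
d(omega) = (-2*z) dx ∧ dy ∧ dz

For a 2-form omega = sum_{i<j} g_{ij} dx_i ∧ dx_j, the exterior derivative is
  d(omega) = sum_{i<j} d(g_{ij}) ∧ dx_i ∧ dx_j = sum_{i<j, k} (∂g_{ij}/∂x_k) dx_k ∧ dx_i ∧ dx_j.
Expand each term, using dx_k ∧ dx_i ∧ dx_j = sgn(permutation) dx_{(a)} ∧ dx_{(b)} ∧ dx_{(c)} with (a < b < c) sorted:
  d(2*y*z) includes (∂/∂y)(2*y*z) dy = (2*z) dy, which multiplied by dx ∧ dz gives (-2*z) dx ∧ dy ∧ dz
Collecting like 3-forms: d(omega) = (-2*z) dx ∧ dy ∧ dz.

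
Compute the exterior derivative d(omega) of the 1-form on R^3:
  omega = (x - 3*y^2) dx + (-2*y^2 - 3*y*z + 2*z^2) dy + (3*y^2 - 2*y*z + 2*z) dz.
d(omega) = (6*y) dx ∧ dy + (9*y - 6*z) dy ∧ dz

For a 1-form omega = sum_i f_i dx_i, the exterior derivative is
  d(omega) = sum_{i < j} (∂f_j/∂x_i - ∂f_i/∂x_j) dx_i ∧ dx_j.
  coefficient of dx ∧ dy: ∂f_2/∂x - ∂f_1/∂y = ∂(-2*y^2 - 3*y*z + 2*z^2)/∂x - ∂(x - 3*y^2)/∂y = 6*y
  coefficient of dy ∧ dz: ∂f_3/∂y - ∂f_2/∂z = ∂(3*y^2 - 2*y*z + 2*z)/∂y - ∂(-2*y^2 - 3*y*z + 2*z^2)/∂z = 9*y - 6*z
Assembling: d(omega) = (6*y) dx ∧ dy + (9*y - 6*z) dy ∧ dz.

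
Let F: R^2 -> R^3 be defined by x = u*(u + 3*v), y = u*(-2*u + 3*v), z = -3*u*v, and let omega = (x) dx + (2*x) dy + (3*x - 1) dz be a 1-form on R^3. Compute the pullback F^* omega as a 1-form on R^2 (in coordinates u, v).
F^* omega = (-6*u^3 - 18*u^2*v + 3*v) du + (3*u) dv

Using F^*(f dg) = (f ∘ F) d(g ∘ F), substitute each coordinate x_i by F_i(u, v) in f_i, and replace dx_i by d F_i = (∂F_i/∂u) du + (∂F_i/∂v) dv.
  For the x component: f_1(F) = u*(u + 3*v); d F_1 = (2*u + 3*v) du + (3*u) dv
  For the y component: f_2(F) = 2*u*(u + 3*v); d F_2 = (-4*u + 3*v) du + (3*u) dv
  For the z component: f_3(F) = 3*u^2 + 9*u*v - 1; d F_3 = (-3*v) du + (-3*u) dv
Combining and collecting du, dv coefficients:
  coeff of du: -6*u^3 - 18*u^2*v + 3*v
  coeff of dv: 3*u
F^* omega = (-6*u^3 - 18*u^2*v + 3*v) du + (3*u) dv.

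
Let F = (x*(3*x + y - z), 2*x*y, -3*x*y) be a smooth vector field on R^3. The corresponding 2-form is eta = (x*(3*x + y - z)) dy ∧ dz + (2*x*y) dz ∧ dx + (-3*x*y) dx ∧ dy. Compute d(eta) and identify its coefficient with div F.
d(eta) = (8*x + y - z) dx ∧ dy ∧ dz; div F = 8*x + y - z

For a 2-form in R^3 of the form above, applying d gives a 3-form with coefficient ∂P/∂x + ∂Q/∂y + ∂R/∂z:
  ∂P/∂x = 6*x + y - z
  ∂Q/∂y = 2*x
  ∂R/∂z = 0
Sum = 8*x + y - z, which is exactly div F.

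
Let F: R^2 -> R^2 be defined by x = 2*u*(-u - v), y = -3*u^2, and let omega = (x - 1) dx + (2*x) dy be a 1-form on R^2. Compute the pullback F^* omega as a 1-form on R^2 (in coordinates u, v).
F^* omega = (32*u^3 + 36*u^2*v + 4*u*v^2 + 4*u + 2*v) du + (2*u*(2*u^2 + 2*u*v + 1)) dv

Using F^*(f dg) = (f ∘ F) d(g ∘ F), substitute each coordinate x_i by F_i(u, v) in f_i, and replace dx_i by d F_i = (∂F_i/∂u) du + (∂F_i/∂v) dv.
  For the x component: f_1(F) = -2*u^2 - 2*u*v - 1; d F_1 = (-4*u - 2*v) du + (-2*u) dv
  For the y component: f_2(F) = 4*u*(-u - v); d F_2 = (-6*u) du + (0) dv
Combining and collecting du, dv coefficients:
  coeff of du: 32*u^3 + 36*u^2*v + 4*u*v^2 + 4*u + 2*v
  coeff of dv: 2*u*(2*u^2 + 2*u*v + 1)
F^* omega = (32*u^3 + 36*u^2*v + 4*u*v^2 + 4*u + 2*v) du + (2*u*(2*u^2 + 2*u*v + 1)) dv.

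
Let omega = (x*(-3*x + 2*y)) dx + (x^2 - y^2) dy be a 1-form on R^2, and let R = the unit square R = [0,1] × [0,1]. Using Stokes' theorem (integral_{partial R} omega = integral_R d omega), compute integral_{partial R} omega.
integral_(partial R) omega = 0

Stokes: integral_partial_R omega = integral_R d omega with d omega = (∂Q/∂x - ∂P/∂y) dx ∧ dy.
  ∂Q/∂x = 2*x
  ∂P/∂y = 2*x
  integrand = ∂Q/∂x - ∂P/∂y = 0.
Integrating over R: integral_0^1 integral_0^1 (0) dx dy = 0.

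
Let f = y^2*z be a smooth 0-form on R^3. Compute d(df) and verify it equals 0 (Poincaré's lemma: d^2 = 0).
d(df) = 0

Step 1: df = sum_i (∂f/∂x_i) dx_i = (0) dx + (2*y*z) dy + (y^2) dz.
Step 2: Apply d again. Using the 1-form formula, the coefficient of dx ∧ dy in d(df) is ∂^2 f/∂x ∂y - ∂^2 f/∂y ∂x = (0) - (0) = 0 (equality of mixed partials for smooth f).
Similarly for dx ∧ dz and dy ∧ dz — all coefficients vanish. So d(df) = 0.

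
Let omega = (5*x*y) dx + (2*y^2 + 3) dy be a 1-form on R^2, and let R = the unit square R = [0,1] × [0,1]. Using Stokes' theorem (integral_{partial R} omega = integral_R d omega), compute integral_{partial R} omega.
integral_(partial R) omega = -5/2

Stokes: integral_partial_R omega = integral_R d omega with d omega = (∂Q/∂x - ∂P/∂y) dx ∧ dy.
  ∂Q/∂x = 0
  ∂P/∂y = 5*x
  integrand = ∂Q/∂x - ∂P/∂y = -5*x.
Integrating over R: integral_0^1 integral_0^1 (-5*x) dx dy = -5/2.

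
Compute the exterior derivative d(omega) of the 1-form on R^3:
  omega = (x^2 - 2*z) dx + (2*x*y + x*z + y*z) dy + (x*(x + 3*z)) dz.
d(omega) = (2*y + z) dx ∧ dy + (2*x + 3*z + 2) dx ∧ dz + (-x - y) dy ∧ dz

For a 1-form omega = sum_i f_i dx_i, the exterior derivative is
  d(omega) = sum_{i < j} (∂f_j/∂x_i - ∂f_i/∂x_j) dx_i ∧ dx_j.
  coefficient of dx ∧ dy: ∂f_2/∂x - ∂f_1/∂y = ∂(2*x*y + x*z + y*z)/∂x - ∂(x^2 - 2*z)/∂y = 2*y + z
  coefficient of dx ∧ dz: ∂f_3/∂x - ∂f_1/∂z = ∂(x*(x + 3*z))/∂x - ∂(x^2 - 2*z)/∂z = 2*x + 3*z + 2
  coefficient of dy ∧ dz: ∂f_3/∂y - ∂f_2/∂z = ∂(x*(x + 3*z))/∂y - ∂(2*x*y + x*z + y*z)/∂z = -x - y
Assembling: d(omega) = (2*y + z) dx ∧ dy + (2*x + 3*z + 2) dx ∧ dz + (-x - y) dy ∧ dz.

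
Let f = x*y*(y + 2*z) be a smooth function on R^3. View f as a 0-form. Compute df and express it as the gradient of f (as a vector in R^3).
df = (y*(y + 2*z)) dx + (2*x*(y + z)) dy + (2*x*y) dz; grad f = (y*(y + 2*z), 2*x*(y + z), 2*x*y)

For a 0-form f, d f = (∂f/∂x) dx + (∂f/∂y) dy + (∂f/∂z) dz. The components of the vector representation are exactly the entries of grad f in Cartesian coordinates:
  ∂f/∂x = y*(y + 2*z)
  ∂f/∂y = 2*x*(y + z)
  ∂f/∂z = 2*x*y.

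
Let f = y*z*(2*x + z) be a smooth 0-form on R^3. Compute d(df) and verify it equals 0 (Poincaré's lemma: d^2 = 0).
d(df) = 0

Step 1: df = sum_i (∂f/∂x_i) dx_i = (2*y*z) dx + (z*(2*x + z)) dy + (2*y*(x + z)) dz.
Step 2: Apply d again. Using the 1-form formula, the coefficient of dx ∧ dy in d(df) is ∂^2 f/∂x ∂y - ∂^2 f/∂y ∂x = (2*z) - (2*z) = 0 (equality of mixed partials for smooth f).
Similarly for dx ∧ dz and dy ∧ dz — all coefficients vanish. So d(df) = 0.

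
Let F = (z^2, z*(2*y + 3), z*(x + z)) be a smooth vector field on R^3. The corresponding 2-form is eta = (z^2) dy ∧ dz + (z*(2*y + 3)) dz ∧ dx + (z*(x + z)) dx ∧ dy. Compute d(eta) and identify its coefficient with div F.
d(eta) = (x + 4*z) dx ∧ dy ∧ dz; div F = x + 4*z

For a 2-form in R^3 of the form above, applying d gives a 3-form with coefficient ∂P/∂x + ∂Q/∂y + ∂R/∂z:
  ∂P/∂x = 0
  ∂Q/∂y = 2*z
  ∂R/∂z = x + 2*z
Sum = x + 4*z, which is exactly div F.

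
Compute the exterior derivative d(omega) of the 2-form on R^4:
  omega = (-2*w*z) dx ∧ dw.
d(omega) = (2*w) dx ∧ dz ∧ dw

For a 2-form omega = sum_{i<j} g_{ij} dx_i ∧ dx_j, the exterior derivative is
  d(omega) = sum_{i<j} d(g_{ij}) ∧ dx_i ∧ dx_j = sum_{i<j, k} (∂g_{ij}/∂x_k) dx_k ∧ dx_i ∧ dx_j.
Expand each term, using dx_k ∧ dx_i ∧ dx_j = sgn(permutation) dx_{(a)} ∧ dx_{(b)} ∧ dx_{(c)} with (a < b < c) sorted:
  d(-2*w*z) includes (∂/∂z)(-2*w*z) dz = (-2*w) dz, which multiplied by dx ∧ dw gives (2*w) dx ∧ dz ∧ dw
Collecting like 3-forms: d(omega) = (2*w) dx ∧ dz ∧ dw.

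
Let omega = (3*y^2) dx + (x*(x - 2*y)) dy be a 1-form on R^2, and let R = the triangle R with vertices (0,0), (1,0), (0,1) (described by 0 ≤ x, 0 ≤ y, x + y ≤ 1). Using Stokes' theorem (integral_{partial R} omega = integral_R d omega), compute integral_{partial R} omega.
integral_(partial R) omega = -1

Stokes: integral_partial_R omega = integral_R d omega with d omega = (∂Q/∂x - ∂P/∂y) dx ∧ dy.
  ∂Q/∂x = 2*x - 2*y
  ∂P/∂y = 6*y
  integrand = ∂Q/∂x - ∂P/∂y = 2*x - 8*y.
Integrating over R: integral_0^1 integral_0^{1-x} (2*x - 8*y) dy dx = -1.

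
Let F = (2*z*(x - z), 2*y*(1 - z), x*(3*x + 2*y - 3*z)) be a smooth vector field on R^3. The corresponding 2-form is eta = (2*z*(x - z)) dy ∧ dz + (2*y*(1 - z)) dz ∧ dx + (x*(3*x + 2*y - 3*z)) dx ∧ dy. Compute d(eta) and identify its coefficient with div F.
d(eta) = (2 - 3*x) dx ∧ dy ∧ dz; div F = 2 - 3*x

For a 2-form in R^3 of the form above, applying d gives a 3-form with coefficient ∂P/∂x + ∂Q/∂y + ∂R/∂z:
  ∂P/∂x = 2*z
  ∂Q/∂y = 2 - 2*z
  ∂R/∂z = -3*x
Sum = 2 - 3*x, which is exactly div F.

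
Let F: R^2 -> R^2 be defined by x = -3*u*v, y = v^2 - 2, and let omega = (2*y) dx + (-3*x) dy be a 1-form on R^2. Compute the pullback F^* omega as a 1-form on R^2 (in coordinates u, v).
F^* omega = (6*v*(2 - v^2)) du + (12*u*(v^2 + 1)) dv

Using F^*(f dg) = (f ∘ F) d(g ∘ F), substitute each coordinate x_i by F_i(u, v) in f_i, and replace dx_i by d F_i = (∂F_i/∂u) du + (∂F_i/∂v) dv.
  For the x component: f_1(F) = 2*v^2 - 4; d F_1 = (-3*v) du + (-3*u) dv
  For the y component: f_2(F) = 9*u*v; d F_2 = (0) du + (2*v) dv
Combining and collecting du, dv coefficients:
  coeff of du: 6*v*(2 - v^2)
  coeff of dv: 12*u*(v^2 + 1)
F^* omega = (6*v*(2 - v^2)) du + (12*u*(v^2 + 1)) dv.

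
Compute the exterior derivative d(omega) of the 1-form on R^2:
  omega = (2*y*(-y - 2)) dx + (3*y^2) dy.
d(omega) = (4*y + 4) dx ∧ dy

For a 1-form omega = sum_i f_i dx_i, the exterior derivative is
  d(omega) = sum_{i < j} (∂f_j/∂x_i - ∂f_i/∂x_j) dx_i ∧ dx_j.
  coefficient of dx ∧ dy: ∂f_2/∂x - ∂f_1/∂y = ∂(3*y^2)/∂x - ∂(2*y*(-y - 2))/∂y = 4*y + 4
Assembling: d(omega) = (4*y + 4) dx ∧ dy.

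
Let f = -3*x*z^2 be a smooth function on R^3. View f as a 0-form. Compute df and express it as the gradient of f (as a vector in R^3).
df = (-3*z^2) dx + (0) dy + (-6*x*z) dz; grad f = (-3*z^2, 0, -6*x*z)

For a 0-form f, d f = (∂f/∂x) dx + (∂f/∂y) dy + (∂f/∂z) dz. The components of the vector representation are exactly the entries of grad f in Cartesian coordinates:
  ∂f/∂x = -3*z^2
  ∂f/∂y = 0
  ∂f/∂z = -6*x*z.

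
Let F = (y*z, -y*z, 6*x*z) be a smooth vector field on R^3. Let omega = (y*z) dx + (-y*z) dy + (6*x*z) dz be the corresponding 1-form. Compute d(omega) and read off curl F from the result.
d(omega) = (y) dy ∧ dz + (y - 6*z) dz ∧ dx + (-z) dx ∧ dy; curl F = (y, y - 6*z, -z)

d omega = sum_{i<j} (∂f_j/∂x_i - ∂f_i/∂x_j) dx_i ∧ dx_j. Under the identification (dy ∧ dz, dz ∧ dx, dx ∧ dy) ↔ (e_x, e_y, e_z), the coefficients are exactly the components of curl F. Compute:
  ∂R/∂y - ∂Q/∂z = (0) - (-y) = y
  ∂P/∂z - ∂R/∂x = (y) - (6*z) = y - 6*z
  ∂Q/∂x - ∂P/∂y = (0) - (z) = -z.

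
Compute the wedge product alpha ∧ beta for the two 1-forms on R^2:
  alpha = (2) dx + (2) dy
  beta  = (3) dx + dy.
alpha ∧ beta = (-4) dx ∧ dy

Distribute the wedge, using dx_i ∧ dx_j = -dx_j ∧ dx_i and dx_i ∧ dx_i = 0. For each pair (i, j) with i < j, the coefficient of dx_i ∧ dx_j in alpha ∧ beta is (alpha_i * beta_j - alpha_j * beta_i). Collecting: alpha ∧ beta = (-4) dx ∧ dy.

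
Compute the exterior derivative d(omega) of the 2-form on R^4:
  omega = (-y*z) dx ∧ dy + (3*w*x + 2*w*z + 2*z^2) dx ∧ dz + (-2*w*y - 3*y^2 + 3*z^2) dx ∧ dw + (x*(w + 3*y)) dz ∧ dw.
d(omega) = (-y) dx ∧ dy ∧ dz + (w + 3*x + 3*y - 4*z) dx ∧ dz ∧ dw + (2*w + 6*y) dx ∧ dy ∧ dw + (3*x) dy ∧ dz ∧ dw

For a 2-form omega = sum_{i<j} g_{ij} dx_i ∧ dx_j, the exterior derivative is
  d(omega) = sum_{i<j} d(g_{ij}) ∧ dx_i ∧ dx_j = sum_{i<j, k} (∂g_{ij}/∂x_k) dx_k ∧ dx_i ∧ dx_j.
Expand each term, using dx_k ∧ dx_i ∧ dx_j = sgn(permutation) dx_{(a)} ∧ dx_{(b)} ∧ dx_{(c)} with (a < b < c) sorted:
  d(-y*z) includes (∂/∂z)(-y*z) dz = (-y) dz, which multiplied by dx ∧ dy gives (-y) dx ∧ dy ∧ dz
  d(3*w*x + 2*w*z + 2*z^2) includes (∂/∂w)(3*w*x + 2*w*z + 2*z^2) dw = (3*x + 2*z) dw, which multiplied by dx ∧ dz gives (3*x + 2*z) dx ∧ dz ∧ dw
  d(-2*w*y - 3*y^2 + 3*z^2) includes (∂/∂y)(-2*w*y - 3*y^2 + 3*z^2) dy = (-2*w - 6*y) dy, which multiplied by dx ∧ dw gives (2*w + 6*y) dx ∧ dy ∧ dw
  d(-2*w*y - 3*y^2 + 3*z^2) includes (∂/∂z)(-2*w*y - 3*y^2 + 3*z^2) dz = (6*z) dz, which multiplied by dx ∧ dw gives (-6*z) dx ∧ dz ∧ dw
  d(x*(w + 3*y)) includes (∂/∂x)(x*(w + 3*y)) dx = (w + 3*y) dx, which multiplied by dz ∧ dw gives (w + 3*y) dx ∧ dz ∧ dw
  d(x*(w + 3*y)) includes (∂/∂y)(x*(w + 3*y)) dy = (3*x) dy, which multiplied by dz ∧ dw gives (3*x) dy ∧ dz ∧ dw
Collecting like 3-forms: d(omega) = (-y) dx ∧ dy ∧ dz + (w + 3*x + 3*y - 4*z) dx ∧ dz ∧ dw + (2*w + 6*y) dx ∧ dy ∧ dw + (3*x) dy ∧ dz ∧ dw.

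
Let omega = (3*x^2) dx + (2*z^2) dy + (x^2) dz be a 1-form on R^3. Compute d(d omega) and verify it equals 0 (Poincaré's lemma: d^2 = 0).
d(d omega) = 0

Step 1: d omega = sum_{i<j} (∂f_j/∂x_i - ∂f_i/∂x_j) dx_i ∧ dx_j:
  coeff of dx ∧ dy: 0
  coeff of dx ∧ dz: 2*x
  coeff of dy ∧ dz: -4*z
Step 2: Apply d again to each 2-form coefficient. The only possible 3-form in R^3 is dx ∧ dy ∧ dz, with coefficient
  ∂(coeff of dy∧dz)/∂x - ∂(coeff of dx∧dz)/∂y + ∂(coeff of dx∧dy)/∂z
  = ∂/∂x (-4*z) - ∂/∂y (2*x) + ∂/∂z (0).
Each of these terms simplifies to sums of mixed partials that cancel in pairs. The result is 0 (by equality of mixed partials for smooth functions — Schwarz / Clairaut).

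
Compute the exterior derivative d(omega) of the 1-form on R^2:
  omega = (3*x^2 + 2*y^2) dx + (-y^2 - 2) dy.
d(omega) = (-4*y) dx ∧ dy

For a 1-form omega = sum_i f_i dx_i, the exterior derivative is
  d(omega) = sum_{i < j} (∂f_j/∂x_i - ∂f_i/∂x_j) dx_i ∧ dx_j.
  coefficient of dx ∧ dy: ∂f_2/∂x - ∂f_1/∂y = ∂(-y^2 - 2)/∂x - ∂(3*x^2 + 2*y^2)/∂y = -4*y
Assembling: d(omega) = (-4*y) dx ∧ dy.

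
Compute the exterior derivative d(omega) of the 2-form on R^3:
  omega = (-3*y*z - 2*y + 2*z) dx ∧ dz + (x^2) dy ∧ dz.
d(omega) = (2*x + 3*z + 2) dx ∧ dy ∧ dz

For a 2-form omega = sum_{i<j} g_{ij} dx_i ∧ dx_j, the exterior derivative is
  d(omega) = sum_{i<j} d(g_{ij}) ∧ dx_i ∧ dx_j = sum_{i<j, k} (∂g_{ij}/∂x_k) dx_k ∧ dx_i ∧ dx_j.
Expand each term, using dx_k ∧ dx_i ∧ dx_j = sgn(permutation) dx_{(a)} ∧ dx_{(b)} ∧ dx_{(c)} with (a < b < c) sorted:
  d(-3*y*z - 2*y + 2*z) includes (∂/∂y)(-3*y*z - 2*y + 2*z) dy = (-3*z - 2) dy, which multiplied by dx ∧ dz gives (3*z + 2) dx ∧ dy ∧ dz
  d(x^2) includes (∂/∂x)(x^2) dx = (2*x) dx, which multiplied by dy ∧ dz gives (2*x) dx ∧ dy ∧ dz
Collecting like 3-forms: d(omega) = (2*x + 3*z + 2) dx ∧ dy ∧ dz.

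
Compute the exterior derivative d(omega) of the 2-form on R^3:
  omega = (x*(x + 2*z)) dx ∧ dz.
d(omega) = 0

For a 2-form omega = sum_{i<j} g_{ij} dx_i ∧ dx_j, the exterior derivative is
  d(omega) = sum_{i<j} d(g_{ij}) ∧ dx_i ∧ dx_j = sum_{i<j, k} (∂g_{ij}/∂x_k) dx_k ∧ dx_i ∧ dx_j.
Expand each term, using dx_k ∧ dx_i ∧ dx_j = sgn(permutation) dx_{(a)} ∧ dx_{(b)} ∧ dx_{(c)} with (a < b < c) sorted:

Collecting like 3-forms: d(omega) = 0.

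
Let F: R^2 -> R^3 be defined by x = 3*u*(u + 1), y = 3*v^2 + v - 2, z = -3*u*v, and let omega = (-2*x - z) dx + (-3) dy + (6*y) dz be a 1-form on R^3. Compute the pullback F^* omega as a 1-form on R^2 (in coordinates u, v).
F^* omega = (-36*u^3 + 18*u^2*v - 54*u^2 + 9*u*v - 18*u - 54*v^3 - 18*v^2 + 36*v) du + (-54*u*v^2 - 18*u*v + 36*u - 18*v - 3) dv

Using F^*(f dg) = (f ∘ F) d(g ∘ F), substitute each coordinate x_i by F_i(u, v) in f_i, and replace dx_i by d F_i = (∂F_i/∂u) du + (∂F_i/∂v) dv.
  For the x component: f_1(F) = 3*u*(-2*u + v - 2); d F_1 = (6*u + 3) du + (0) dv
  For the y component: f_2(F) = -3; d F_2 = (0) du + (6*v + 1) dv
  For the z component: f_3(F) = 18*v^2 + 6*v - 12; d F_3 = (-3*v) du + (-3*u) dv
Combining and collecting du, dv coefficients:
  coeff of du: -36*u^3 + 18*u^2*v - 54*u^2 + 9*u*v - 18*u - 54*v^3 - 18*v^2 + 36*v
  coeff of dv: -54*u*v^2 - 18*u*v + 36*u - 18*v - 3
F^* omega = (-36*u^3 + 18*u^2*v - 54*u^2 + 9*u*v - 18*u - 54*v^3 - 18*v^2 + 36*v) du + (-54*u*v^2 - 18*u*v + 36*u - 18*v - 3) dv.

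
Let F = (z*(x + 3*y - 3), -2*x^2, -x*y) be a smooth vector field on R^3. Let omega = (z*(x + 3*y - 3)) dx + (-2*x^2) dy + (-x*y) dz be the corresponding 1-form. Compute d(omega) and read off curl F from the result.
d(omega) = (-x) dy ∧ dz + (x + 4*y - 3) dz ∧ dx + (-4*x - 3*z) dx ∧ dy; curl F = (-x, x + 4*y - 3, -4*x - 3*z)

d omega = sum_{i<j} (∂f_j/∂x_i - ∂f_i/∂x_j) dx_i ∧ dx_j. Under the identification (dy ∧ dz, dz ∧ dx, dx ∧ dy) ↔ (e_x, e_y, e_z), the coefficients are exactly the components of curl F. Compute:
  ∂R/∂y - ∂Q/∂z = (-x) - (0) = -x
  ∂P/∂z - ∂R/∂x = (x + 3*y - 3) - (-y) = x + 4*y - 3
  ∂Q/∂x - ∂P/∂y = (-4*x) - (3*z) = -4*x - 3*z.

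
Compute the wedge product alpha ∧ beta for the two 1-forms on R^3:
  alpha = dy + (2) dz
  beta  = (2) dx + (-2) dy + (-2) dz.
alpha ∧ beta = (-2) dx ∧ dy + (2) dy ∧ dz + (-4) dx ∧ dz

Distribute the wedge, using dx_i ∧ dx_j = -dx_j ∧ dx_i and dx_i ∧ dx_i = 0. For each pair (i, j) with i < j, the coefficient of dx_i ∧ dx_j in alpha ∧ beta is (alpha_i * beta_j - alpha_j * beta_i). Collecting: alpha ∧ beta = (-2) dx ∧ dy + (2) dy ∧ dz + (-4) dx ∧ dz.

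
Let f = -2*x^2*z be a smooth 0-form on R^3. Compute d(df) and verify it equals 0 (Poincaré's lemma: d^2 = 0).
d(df) = 0

Step 1: df = sum_i (∂f/∂x_i) dx_i = (-4*x*z) dx + (0) dy + (-2*x^2) dz.
Step 2: Apply d again. Using the 1-form formula, the coefficient of dx ∧ dy in d(df) is ∂^2 f/∂x ∂y - ∂^2 f/∂y ∂x = (0) - (0) = 0 (equality of mixed partials for smooth f).
Similarly for dx ∧ dz and dy ∧ dz — all coefficients vanish. So d(df) = 0.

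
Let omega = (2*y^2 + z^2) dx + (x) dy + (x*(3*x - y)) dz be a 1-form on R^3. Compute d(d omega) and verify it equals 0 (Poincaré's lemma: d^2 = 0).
d(d omega) = 0

Step 1: d omega = sum_{i<j} (∂f_j/∂x_i - ∂f_i/∂x_j) dx_i ∧ dx_j:
  coeff of dx ∧ dy: 1 - 4*y
  coeff of dx ∧ dz: 6*x - y - 2*z
  coeff of dy ∧ dz: -x
Step 2: Apply d again to each 2-form coefficient. The only possible 3-form in R^3 is dx ∧ dy ∧ dz, with coefficient
  ∂(coeff of dy∧dz)/∂x - ∂(coeff of dx∧dz)/∂y + ∂(coeff of dx∧dy)/∂z
  = ∂/∂x (-x) - ∂/∂y (6*x - y - 2*z) + ∂/∂z (1 - 4*y).
Each of these terms simplifies to sums of mixed partials that cancel in pairs. The result is 0 (by equality of mixed partials for smooth functions — Schwarz / Clairaut).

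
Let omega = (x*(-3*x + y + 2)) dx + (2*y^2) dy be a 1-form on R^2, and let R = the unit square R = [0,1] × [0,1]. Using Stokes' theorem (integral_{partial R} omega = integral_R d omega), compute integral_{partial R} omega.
integral_(partial R) omega = -1/2

Stokes: integral_partial_R omega = integral_R d omega with d omega = (∂Q/∂x - ∂P/∂y) dx ∧ dy.
  ∂Q/∂x = 0
  ∂P/∂y = x
  integrand = ∂Q/∂x - ∂P/∂y = -x.
Integrating over R: integral_0^1 integral_0^1 (-x) dx dy = -1/2.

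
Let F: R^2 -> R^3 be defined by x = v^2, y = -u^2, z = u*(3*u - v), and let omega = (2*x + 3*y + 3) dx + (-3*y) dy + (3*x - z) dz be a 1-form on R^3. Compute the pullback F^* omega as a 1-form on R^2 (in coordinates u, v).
F^* omega = (-24*u^3 + 9*u^2*v + 17*u*v^2 - 3*v^3) du + (3*u^3 - 7*u^2*v - 3*u*v^2 + 4*v^3 + 6*v) dv

Using F^*(f dg) = (f ∘ F) d(g ∘ F), substitute each coordinate x_i by F_i(u, v) in f_i, and replace dx_i by d F_i = (∂F_i/∂u) du + (∂F_i/∂v) dv.
  For the x component: f_1(F) = -3*u^2 + 2*v^2 + 3; d F_1 = (0) du + (2*v) dv
  For the y component: f_2(F) = 3*u^2; d F_2 = (-2*u) du + (0) dv
  For the z component: f_3(F) = -3*u^2 + u*v + 3*v^2; d F_3 = (6*u - v) du + (-u) dv
Combining and collecting du, dv coefficients:
  coeff of du: -24*u^3 + 9*u^2*v + 17*u*v^2 - 3*v^3
  coeff of dv: 3*u^3 - 7*u^2*v - 3*u*v^2 + 4*v^3 + 6*v
F^* omega = (-24*u^3 + 9*u^2*v + 17*u*v^2 - 3*v^3) du + (3*u^3 - 7*u^2*v - 3*u*v^2 + 4*v^3 + 6*v) dv.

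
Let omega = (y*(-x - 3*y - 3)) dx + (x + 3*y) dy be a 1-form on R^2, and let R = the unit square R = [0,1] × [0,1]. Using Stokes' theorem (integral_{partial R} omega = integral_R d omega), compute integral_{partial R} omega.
integral_(partial R) omega = 15/2

Stokes: integral_partial_R omega = integral_R d omega with d omega = (∂Q/∂x - ∂P/∂y) dx ∧ dy.
  ∂Q/∂x = 1
  ∂P/∂y = -x - 6*y - 3
  integrand = ∂Q/∂x - ∂P/∂y = x + 6*y + 4.
Integrating over R: integral_0^1 integral_0^1 (x + 6*y + 4) dx dy = 15/2.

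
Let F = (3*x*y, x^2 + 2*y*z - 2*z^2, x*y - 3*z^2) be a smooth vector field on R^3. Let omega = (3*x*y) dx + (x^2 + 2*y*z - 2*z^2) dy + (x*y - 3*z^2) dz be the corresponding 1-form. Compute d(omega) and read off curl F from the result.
d(omega) = (x - 2*y + 4*z) dy ∧ dz + (-y) dz ∧ dx + (-x) dx ∧ dy; curl F = (x - 2*y + 4*z, -y, -x)

d omega = sum_{i<j} (∂f_j/∂x_i - ∂f_i/∂x_j) dx_i ∧ dx_j. Under the identification (dy ∧ dz, dz ∧ dx, dx ∧ dy) ↔ (e_x, e_y, e_z), the coefficients are exactly the components of curl F. Compute:
  ∂R/∂y - ∂Q/∂z = (x) - (2*y - 4*z) = x - 2*y + 4*z
  ∂P/∂z - ∂R/∂x = (0) - (y) = -y
  ∂Q/∂x - ∂P/∂y = (2*x) - (3*x) = -x.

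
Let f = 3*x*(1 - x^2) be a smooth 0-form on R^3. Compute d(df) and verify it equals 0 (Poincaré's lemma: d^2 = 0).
d(df) = 0

Step 1: df = sum_i (∂f/∂x_i) dx_i = (3 - 9*x^2) dx + (0) dy + (0) dz.
Step 2: Apply d again. Using the 1-form formula, the coefficient of dx ∧ dy in d(df) is ∂^2 f/∂x ∂y - ∂^2 f/∂y ∂x = (0) - (0) = 0 (equality of mixed partials for smooth f).
Similarly for dx ∧ dz and dy ∧ dz — all coefficients vanish. So d(df) = 0.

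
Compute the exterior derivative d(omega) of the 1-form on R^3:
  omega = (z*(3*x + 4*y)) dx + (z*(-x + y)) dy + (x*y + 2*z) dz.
d(omega) = (-5*z) dx ∧ dy + (-3*x - 3*y) dx ∧ dz + (2*x - y) dy ∧ dz

For a 1-form omega = sum_i f_i dx_i, the exterior derivative is
  d(omega) = sum_{i < j} (∂f_j/∂x_i - ∂f_i/∂x_j) dx_i ∧ dx_j.
  coefficient of dx ∧ dy: ∂f_2/∂x - ∂f_1/∂y = ∂(z*(-x + y))/∂x - ∂(z*(3*x + 4*y))/∂y = -5*z
  coefficient of dx ∧ dz: ∂f_3/∂x - ∂f_1/∂z = ∂(x*y + 2*z)/∂x - ∂(z*(3*x + 4*y))/∂z = -3*x - 3*y
  coefficient of dy ∧ dz: ∂f_3/∂y - ∂f_2/∂z = ∂(x*y + 2*z)/∂y - ∂(z*(-x + y))/∂z = 2*x - y
Assembling: d(omega) = (-5*z) dx ∧ dy + (-3*x - 3*y) dx ∧ dz + (2*x - y) dy ∧ dz.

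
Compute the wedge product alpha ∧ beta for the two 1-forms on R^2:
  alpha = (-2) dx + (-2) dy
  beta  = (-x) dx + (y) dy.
alpha ∧ beta = (-2*x - 2*y) dx ∧ dy

Distribute the wedge, using dx_i ∧ dx_j = -dx_j ∧ dx_i and dx_i ∧ dx_i = 0. For each pair (i, j) with i < j, the coefficient of dx_i ∧ dx_j in alpha ∧ beta is (alpha_i * beta_j - alpha_j * beta_i). Collecting: alpha ∧ beta = (-2*x - 2*y) dx ∧ dy.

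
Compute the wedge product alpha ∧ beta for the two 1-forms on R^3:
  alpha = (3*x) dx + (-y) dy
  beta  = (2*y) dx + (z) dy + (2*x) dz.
alpha ∧ beta = (3*x*z + 2*y^2) dx ∧ dy + (6*x^2) dx ∧ dz + (-2*x*y) dy ∧ dz

Distribute the wedge, using dx_i ∧ dx_j = -dx_j ∧ dx_i and dx_i ∧ dx_i = 0. For each pair (i, j) with i < j, the coefficient of dx_i ∧ dx_j in alpha ∧ beta is (alpha_i * beta_j - alpha_j * beta_i). Collecting: alpha ∧ beta = (3*x*z + 2*y^2) dx ∧ dy + (6*x^2) dx ∧ dz + (-2*x*y) dy ∧ dz.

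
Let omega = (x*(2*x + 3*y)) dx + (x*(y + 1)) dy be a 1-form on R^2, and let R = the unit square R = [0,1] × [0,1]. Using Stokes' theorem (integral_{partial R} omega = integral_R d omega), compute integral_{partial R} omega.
integral_(partial R) omega = 0

Stokes: integral_partial_R omega = integral_R d omega with d omega = (∂Q/∂x - ∂P/∂y) dx ∧ dy.
  ∂Q/∂x = y + 1
  ∂P/∂y = 3*x
  integrand = ∂Q/∂x - ∂P/∂y = -3*x + y + 1.
Integrating over R: integral_0^1 integral_0^1 (-3*x + y + 1) dx dy = 0.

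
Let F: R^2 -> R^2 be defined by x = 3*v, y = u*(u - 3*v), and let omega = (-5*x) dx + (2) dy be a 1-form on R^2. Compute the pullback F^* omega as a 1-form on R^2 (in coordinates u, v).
F^* omega = (4*u - 6*v) du + (-6*u - 45*v) dv

Using F^*(f dg) = (f ∘ F) d(g ∘ F), substitute each coordinate x_i by F_i(u, v) in f_i, and replace dx_i by d F_i = (∂F_i/∂u) du + (∂F_i/∂v) dv.
  For the x component: f_1(F) = -15*v; d F_1 = (0) du + (3) dv
  For the y component: f_2(F) = 2; d F_2 = (2*u - 3*v) du + (-3*u) dv
Combining and collecting du, dv coefficients:
  coeff of du: 4*u - 6*v
  coeff of dv: -6*u - 45*v
F^* omega = (4*u - 6*v) du + (-6*u - 45*v) dv.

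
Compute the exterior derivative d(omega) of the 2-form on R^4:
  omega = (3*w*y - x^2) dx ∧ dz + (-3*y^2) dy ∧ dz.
d(omega) = (-3*w) dx ∧ dy ∧ dz + (3*y) dx ∧ dz ∧ dw

For a 2-form omega = sum_{i<j} g_{ij} dx_i ∧ dx_j, the exterior derivative is
  d(omega) = sum_{i<j} d(g_{ij}) ∧ dx_i ∧ dx_j = sum_{i<j, k} (∂g_{ij}/∂x_k) dx_k ∧ dx_i ∧ dx_j.
Expand each term, using dx_k ∧ dx_i ∧ dx_j = sgn(permutation) dx_{(a)} ∧ dx_{(b)} ∧ dx_{(c)} with (a < b < c) sorted:
  d(3*w*y - x^2) includes (∂/∂y)(3*w*y - x^2) dy = (3*w) dy, which multiplied by dx ∧ dz gives (-3*w) dx ∧ dy ∧ dz
  d(3*w*y - x^2) includes (∂/∂w)(3*w*y - x^2) dw = (3*y) dw, which multiplied by dx ∧ dz gives (3*y) dx ∧ dz ∧ dw
Collecting like 3-forms: d(omega) = (-3*w) dx ∧ dy ∧ dz + (3*y) dx ∧ dz ∧ dw.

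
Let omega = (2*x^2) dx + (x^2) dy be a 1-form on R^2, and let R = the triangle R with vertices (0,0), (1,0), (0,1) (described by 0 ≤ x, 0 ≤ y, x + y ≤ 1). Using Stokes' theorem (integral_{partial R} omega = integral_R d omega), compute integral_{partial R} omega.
integral_(partial R) omega = 1/3

Stokes: integral_partial_R omega = integral_R d omega with d omega = (∂Q/∂x - ∂P/∂y) dx ∧ dy.
  ∂Q/∂x = 2*x
  ∂P/∂y = 0
  integrand = ∂Q/∂x - ∂P/∂y = 2*x.
Integrating over R: integral_0^1 integral_0^{1-x} (2*x) dy dx = 1/3.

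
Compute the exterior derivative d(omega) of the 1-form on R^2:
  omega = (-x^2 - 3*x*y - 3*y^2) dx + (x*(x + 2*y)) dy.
d(omega) = (5*x + 8*y) dx ∧ dy

For a 1-form omega = sum_i f_i dx_i, the exterior derivative is
  d(omega) = sum_{i < j} (∂f_j/∂x_i - ∂f_i/∂x_j) dx_i ∧ dx_j.
  coefficient of dx ∧ dy: ∂f_2/∂x - ∂f_1/∂y = ∂(x*(x + 2*y))/∂x - ∂(-x^2 - 3*x*y - 3*y^2)/∂y = 5*x + 8*y
Assembling: d(omega) = (5*x + 8*y) dx ∧ dy.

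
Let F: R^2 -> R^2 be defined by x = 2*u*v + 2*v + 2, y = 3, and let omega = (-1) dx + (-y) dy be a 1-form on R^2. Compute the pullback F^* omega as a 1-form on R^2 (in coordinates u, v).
F^* omega = (-2*v) du + (-2*u - 2) dv

Using F^*(f dg) = (f ∘ F) d(g ∘ F), substitute each coordinate x_i by F_i(u, v) in f_i, and replace dx_i by d F_i = (∂F_i/∂u) du + (∂F_i/∂v) dv.
  For the x component: f_1(F) = -1; d F_1 = (2*v) du + (2*u + 2) dv
  For the y component: f_2(F) = -3; d F_2 = (0) du + (0) dv
Combining and collecting du, dv coefficients:
  coeff of du: -2*v
  coeff of dv: -2*u - 2
F^* omega = (-2*v) du + (-2*u - 2) dv.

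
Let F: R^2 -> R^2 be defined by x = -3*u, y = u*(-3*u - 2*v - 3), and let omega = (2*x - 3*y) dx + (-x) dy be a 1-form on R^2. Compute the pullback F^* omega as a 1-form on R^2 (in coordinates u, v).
F^* omega = (3*u*(-15*u - 8*v - 6)) du + (-6*u^2) dv

Using F^*(f dg) = (f ∘ F) d(g ∘ F), substitute each coordinate x_i by F_i(u, v) in f_i, and replace dx_i by d F_i = (∂F_i/∂u) du + (∂F_i/∂v) dv.
  For the x component: f_1(F) = 3*u*(3*u + 2*v + 1); d F_1 = (-3) du + (0) dv
  For the y component: f_2(F) = 3*u; d F_2 = (-6*u - 2*v - 3) du + (-2*u) dv
Combining and collecting du, dv coefficients:
  coeff of du: 3*u*(-15*u - 8*v - 6)
  coeff of dv: -6*u^2
F^* omega = (3*u*(-15*u - 8*v - 6)) du + (-6*u^2) dv.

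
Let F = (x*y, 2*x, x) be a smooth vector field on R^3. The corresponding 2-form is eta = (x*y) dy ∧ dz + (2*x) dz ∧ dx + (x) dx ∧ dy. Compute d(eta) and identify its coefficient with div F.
d(eta) = (y) dx ∧ dy ∧ dz; div F = y

For a 2-form in R^3 of the form above, applying d gives a 3-form with coefficient ∂P/∂x + ∂Q/∂y + ∂R/∂z:
  ∂P/∂x = y
  ∂Q/∂y = 0
  ∂R/∂z = 0
Sum = y, which is exactly div F.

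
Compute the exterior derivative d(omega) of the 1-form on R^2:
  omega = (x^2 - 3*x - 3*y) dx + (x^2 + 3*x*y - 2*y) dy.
d(omega) = (2*x + 3*y + 3) dx ∧ dy

For a 1-form omega = sum_i f_i dx_i, the exterior derivative is
  d(omega) = sum_{i < j} (∂f_j/∂x_i - ∂f_i/∂x_j) dx_i ∧ dx_j.
  coefficient of dx ∧ dy: ∂f_2/∂x - ∂f_1/∂y = ∂(x^2 + 3*x*y - 2*y)/∂x - ∂(x^2 - 3*x - 3*y)/∂y = 2*x + 3*y + 3
Assembling: d(omega) = (2*x + 3*y + 3) dx ∧ dy.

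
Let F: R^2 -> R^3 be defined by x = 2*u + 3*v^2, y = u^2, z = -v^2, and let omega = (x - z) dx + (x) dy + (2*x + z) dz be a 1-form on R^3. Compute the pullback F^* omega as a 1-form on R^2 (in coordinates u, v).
F^* omega = (4*u^2 + 6*u*v^2 + 4*u + 8*v^2) du + (4*u*v + 14*v^3) dv

Using F^*(f dg) = (f ∘ F) d(g ∘ F), substitute each coordinate x_i by F_i(u, v) in f_i, and replace dx_i by d F_i = (∂F_i/∂u) du + (∂F_i/∂v) dv.
  For the x component: f_1(F) = 2*u + 4*v^2; d F_1 = (2) du + (6*v) dv
  For the y component: f_2(F) = 2*u + 3*v^2; d F_2 = (2*u) du + (0) dv
  For the z component: f_3(F) = 4*u + 5*v^2; d F_3 = (0) du + (-2*v) dv
Combining and collecting du, dv coefficients:
  coeff of du: 4*u^2 + 6*u*v^2 + 4*u + 8*v^2
  coeff of dv: 4*u*v + 14*v^3
F^* omega = (4*u^2 + 6*u*v^2 + 4*u + 8*v^2) du + (4*u*v + 14*v^3) dv.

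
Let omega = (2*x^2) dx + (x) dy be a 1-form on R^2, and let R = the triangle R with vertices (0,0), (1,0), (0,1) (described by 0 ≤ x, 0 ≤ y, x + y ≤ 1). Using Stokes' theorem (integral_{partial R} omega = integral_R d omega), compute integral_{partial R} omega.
integral_(partial R) omega = 1/2

Stokes: integral_partial_R omega = integral_R d omega with d omega = (∂Q/∂x - ∂P/∂y) dx ∧ dy.
  ∂Q/∂x = 1
  ∂P/∂y = 0
  integrand = ∂Q/∂x - ∂P/∂y = 1.
Integrating over R: integral_0^1 integral_0^{1-x} (1) dy dx = 1/2.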